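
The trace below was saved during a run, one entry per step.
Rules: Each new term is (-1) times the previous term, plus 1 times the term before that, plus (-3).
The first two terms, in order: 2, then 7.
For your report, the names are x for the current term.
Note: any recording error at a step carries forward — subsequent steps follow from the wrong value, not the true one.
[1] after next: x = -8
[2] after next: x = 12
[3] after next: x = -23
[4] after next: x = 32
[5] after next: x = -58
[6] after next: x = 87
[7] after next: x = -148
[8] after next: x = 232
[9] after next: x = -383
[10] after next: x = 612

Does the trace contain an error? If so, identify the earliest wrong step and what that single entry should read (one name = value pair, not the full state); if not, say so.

Recomputing the run from the initial state:
step 1: x = -8
step 2: x = 12
step 3: x = -23
step 4: x = 32
step 5: x = -58
step 6: x = 87
step 7: x = -148
step 8: x = 232
step 9: x = -383
step 10: x = 612
This matches the trace at every step.

no error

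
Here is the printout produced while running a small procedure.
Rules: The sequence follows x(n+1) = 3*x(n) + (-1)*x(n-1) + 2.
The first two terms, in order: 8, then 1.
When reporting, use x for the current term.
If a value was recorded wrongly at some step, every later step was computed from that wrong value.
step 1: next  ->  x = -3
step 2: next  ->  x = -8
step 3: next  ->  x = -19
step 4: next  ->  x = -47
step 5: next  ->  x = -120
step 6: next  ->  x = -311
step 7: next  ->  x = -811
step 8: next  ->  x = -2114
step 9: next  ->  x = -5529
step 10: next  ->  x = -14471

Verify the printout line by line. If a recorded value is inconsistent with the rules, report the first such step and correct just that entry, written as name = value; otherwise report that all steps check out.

step 1: x = 3*(1) + (-1)*(8) + (2) = -3 -> in agreement
step 2: x = 3*(-3) + (-1)*(1) + (2) = -8 -> exactly as logged
step 3: x = 3*(-8) + (-1)*(-3) + (2) = -19 -> no discrepancy
step 4: x = 3*(-19) + (-1)*(-8) + (2) = -47 -> in agreement
step 5: x = 3*(-47) + (-1)*(-19) + (2) = -120 -> verified
step 6: x = 3*(-120) + (-1)*(-47) + (2) = -311 -> exactly as logged
step 7: x = 3*(-311) + (-1)*(-120) + (2) = -811 -> agrees with the printout
step 8: x = 3*(-811) + (-1)*(-311) + (2) = -2120 -> not what was recorded
Step 8 is the first one off; corrected, x = -2120.

step 8, x = -2120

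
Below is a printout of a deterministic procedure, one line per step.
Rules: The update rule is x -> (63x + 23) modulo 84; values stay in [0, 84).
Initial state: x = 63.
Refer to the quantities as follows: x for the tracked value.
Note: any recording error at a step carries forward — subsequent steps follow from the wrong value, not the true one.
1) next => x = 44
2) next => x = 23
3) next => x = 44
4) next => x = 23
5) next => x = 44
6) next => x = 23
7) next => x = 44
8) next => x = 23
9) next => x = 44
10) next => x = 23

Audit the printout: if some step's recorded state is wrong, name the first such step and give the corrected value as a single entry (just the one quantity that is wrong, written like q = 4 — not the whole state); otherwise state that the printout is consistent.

Recomputing the run from the initial state:
step 1: x = 44
step 2: x = 23
step 3: x = 44
step 4: x = 23
step 5: x = 44
step 6: x = 23
step 7: x = 44
step 8: x = 23
step 9: x = 44
step 10: x = 23
This matches the printout at every step.

no error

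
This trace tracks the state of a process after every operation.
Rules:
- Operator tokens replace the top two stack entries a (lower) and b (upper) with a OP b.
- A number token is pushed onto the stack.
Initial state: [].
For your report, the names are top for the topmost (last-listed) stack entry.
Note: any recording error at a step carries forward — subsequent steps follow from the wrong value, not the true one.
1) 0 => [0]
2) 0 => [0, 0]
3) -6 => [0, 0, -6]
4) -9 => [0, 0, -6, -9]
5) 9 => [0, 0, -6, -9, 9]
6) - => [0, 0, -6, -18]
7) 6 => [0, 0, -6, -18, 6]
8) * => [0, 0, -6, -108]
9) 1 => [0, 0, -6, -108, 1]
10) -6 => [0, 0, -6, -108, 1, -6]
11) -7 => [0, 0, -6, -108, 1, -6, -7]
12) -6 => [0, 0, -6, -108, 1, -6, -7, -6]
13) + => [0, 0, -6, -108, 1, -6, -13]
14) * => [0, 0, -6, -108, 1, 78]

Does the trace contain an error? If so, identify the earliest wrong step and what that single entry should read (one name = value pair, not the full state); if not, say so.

step 1: push 0: top = 0 -> matches
step 2: push 0: top = 0 -> same as recorded
step 3: push -6: top = -6 -> exactly as logged
step 4: push -9: top = -9 -> no discrepancy
step 5: push 9: top = 9 -> in agreement
step 6: -9 - 9 = -18 -> matches
step 7: push 6: top = 6 -> agrees with the trace
step 8: -18 * 6 = -108 -> agrees with the trace
step 9: push 1: top = 1 -> agrees with the trace
step 10: push -6: top = -6 -> exactly as logged
step 11: push -7: top = -7 -> no discrepancy
step 12: push -6: top = -6 -> no discrepancy
step 13: -7 + -6 = -13 -> consistent with the trace
step 14: -6 * -13 = 78 -> matches
All entries verified; no error found.

no error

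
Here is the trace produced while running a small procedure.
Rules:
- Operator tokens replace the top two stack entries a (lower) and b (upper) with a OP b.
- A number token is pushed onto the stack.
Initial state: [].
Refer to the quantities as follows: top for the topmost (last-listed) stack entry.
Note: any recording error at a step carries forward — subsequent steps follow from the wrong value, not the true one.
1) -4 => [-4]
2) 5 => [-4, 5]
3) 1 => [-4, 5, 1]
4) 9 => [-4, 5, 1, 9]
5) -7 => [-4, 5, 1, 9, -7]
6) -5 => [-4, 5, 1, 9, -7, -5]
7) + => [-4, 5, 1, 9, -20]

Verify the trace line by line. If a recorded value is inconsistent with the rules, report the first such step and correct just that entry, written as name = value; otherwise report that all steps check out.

Recomputing the run from the initial state:
step 1: [-4]
step 2: [-4, 5]
step 3: [-4, 5, 1]
step 4: [-4, 5, 1, 9]
step 5: [-4, 5, 1, 9, -7]
step 6: [-4, 5, 1, 9, -7, -5]
step 7: [-4, 5, 1, 9, -12]
The first disagreement with the trace is at step 7, where the value should be top = -12.

step 7, top = -12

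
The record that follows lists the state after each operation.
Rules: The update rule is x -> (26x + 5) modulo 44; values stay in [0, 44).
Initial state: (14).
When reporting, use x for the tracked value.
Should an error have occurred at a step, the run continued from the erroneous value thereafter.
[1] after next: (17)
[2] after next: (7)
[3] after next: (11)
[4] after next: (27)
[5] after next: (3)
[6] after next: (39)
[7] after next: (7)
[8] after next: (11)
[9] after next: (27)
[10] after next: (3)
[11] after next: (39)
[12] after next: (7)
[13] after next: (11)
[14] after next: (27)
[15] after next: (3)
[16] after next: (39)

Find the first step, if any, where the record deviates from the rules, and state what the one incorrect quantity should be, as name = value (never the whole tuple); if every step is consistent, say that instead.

Recomputing the run from the initial state:
step 1: x = 17
step 2: x = 7
step 3: x = 11
step 4: x = 27
step 5: x = 3
step 6: x = 39
step 7: x = 7
step 8: x = 11
step 9: x = 27
step 10: x = 3
step 11: x = 39
step 12: x = 7
step 13: x = 11
step 14: x = 27
step 15: x = 3
step 16: x = 39
This matches the record at every step.

no error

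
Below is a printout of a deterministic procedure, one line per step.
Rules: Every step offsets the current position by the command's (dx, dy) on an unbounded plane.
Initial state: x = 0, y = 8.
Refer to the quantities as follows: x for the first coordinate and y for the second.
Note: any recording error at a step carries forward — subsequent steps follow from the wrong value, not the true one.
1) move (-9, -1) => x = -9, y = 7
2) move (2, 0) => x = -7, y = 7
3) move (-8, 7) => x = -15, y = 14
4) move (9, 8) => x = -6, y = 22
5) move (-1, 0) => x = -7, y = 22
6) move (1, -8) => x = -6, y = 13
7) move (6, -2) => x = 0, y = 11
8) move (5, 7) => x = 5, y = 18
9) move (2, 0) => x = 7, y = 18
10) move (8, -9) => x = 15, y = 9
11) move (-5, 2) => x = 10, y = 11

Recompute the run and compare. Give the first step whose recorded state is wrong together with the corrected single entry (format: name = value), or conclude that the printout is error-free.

step 6, y = 14

step 1: x = 0 + (-9) = -9, y = 8 + (-1) = 7 -> same as recorded
step 2: x = -9 + (2) = -7, y = 7 + (0) = 7 -> matches
step 3: x = -7 + (-8) = -15, y = 7 + (7) = 14 -> in agreement
step 4: x = -15 + (9) = -6, y = 14 + (8) = 22 -> agrees with the printout
step 5: x = -6 + (-1) = -7, y = 22 + (0) = 22 -> confirmed correct
step 6: x = -7 + (1) = -6, y = 22 + (-8) = 14 -> this is not what the printout shows
Step 6 is the first one off; corrected, y = 14.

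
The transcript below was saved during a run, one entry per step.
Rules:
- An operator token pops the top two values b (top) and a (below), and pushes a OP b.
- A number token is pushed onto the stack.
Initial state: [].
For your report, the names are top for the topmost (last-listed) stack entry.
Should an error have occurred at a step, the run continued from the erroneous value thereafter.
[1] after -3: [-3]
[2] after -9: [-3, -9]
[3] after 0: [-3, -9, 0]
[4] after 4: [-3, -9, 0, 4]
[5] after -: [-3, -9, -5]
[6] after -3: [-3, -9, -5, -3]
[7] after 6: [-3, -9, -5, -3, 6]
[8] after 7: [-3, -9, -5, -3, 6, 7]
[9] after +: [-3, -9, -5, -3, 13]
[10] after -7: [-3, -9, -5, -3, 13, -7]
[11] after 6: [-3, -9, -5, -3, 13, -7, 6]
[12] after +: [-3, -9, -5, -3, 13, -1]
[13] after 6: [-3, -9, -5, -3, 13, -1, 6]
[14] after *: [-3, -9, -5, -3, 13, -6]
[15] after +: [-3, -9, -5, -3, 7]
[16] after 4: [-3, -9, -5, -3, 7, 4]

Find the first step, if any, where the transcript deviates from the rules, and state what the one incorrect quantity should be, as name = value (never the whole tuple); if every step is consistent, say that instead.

step 1: push -3: top = -3 -> matches
step 2: push -9: top = -9 -> exactly as logged
step 3: push 0: top = 0 -> verified
step 4: push 4: top = 4 -> verified
step 5: 0 - 4 = -4 -> first mismatch against the transcript
That makes step 5 the first incorrect line — top = -4 is what it should show.

step 5, top = -4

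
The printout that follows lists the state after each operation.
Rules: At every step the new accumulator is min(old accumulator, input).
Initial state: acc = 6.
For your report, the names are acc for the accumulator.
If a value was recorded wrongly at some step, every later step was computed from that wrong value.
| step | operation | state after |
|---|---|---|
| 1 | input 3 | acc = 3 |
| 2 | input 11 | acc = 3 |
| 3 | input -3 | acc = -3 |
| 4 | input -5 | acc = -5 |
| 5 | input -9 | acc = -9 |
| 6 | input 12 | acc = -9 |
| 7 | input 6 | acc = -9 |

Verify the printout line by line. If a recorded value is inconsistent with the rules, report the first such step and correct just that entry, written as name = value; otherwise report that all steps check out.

no error

Recomputing the run from the initial state:
step 1: acc = 3
step 2: acc = 3
step 3: acc = -3
step 4: acc = -5
step 5: acc = -9
step 6: acc = -9
step 7: acc = -9
This matches the printout at every step.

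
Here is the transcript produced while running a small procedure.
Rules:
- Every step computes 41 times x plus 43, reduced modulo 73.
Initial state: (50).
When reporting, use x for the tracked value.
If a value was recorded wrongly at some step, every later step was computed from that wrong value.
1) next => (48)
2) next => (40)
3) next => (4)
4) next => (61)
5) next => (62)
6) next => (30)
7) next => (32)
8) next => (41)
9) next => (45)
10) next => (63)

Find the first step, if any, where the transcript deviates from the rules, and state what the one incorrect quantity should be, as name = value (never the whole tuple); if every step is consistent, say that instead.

Step 1: x = (41*50 + 43) mod 73 = 49 — first mismatch against the transcript.
First incorrect step: 1; the correct value is x = 49.

step 1, x = 49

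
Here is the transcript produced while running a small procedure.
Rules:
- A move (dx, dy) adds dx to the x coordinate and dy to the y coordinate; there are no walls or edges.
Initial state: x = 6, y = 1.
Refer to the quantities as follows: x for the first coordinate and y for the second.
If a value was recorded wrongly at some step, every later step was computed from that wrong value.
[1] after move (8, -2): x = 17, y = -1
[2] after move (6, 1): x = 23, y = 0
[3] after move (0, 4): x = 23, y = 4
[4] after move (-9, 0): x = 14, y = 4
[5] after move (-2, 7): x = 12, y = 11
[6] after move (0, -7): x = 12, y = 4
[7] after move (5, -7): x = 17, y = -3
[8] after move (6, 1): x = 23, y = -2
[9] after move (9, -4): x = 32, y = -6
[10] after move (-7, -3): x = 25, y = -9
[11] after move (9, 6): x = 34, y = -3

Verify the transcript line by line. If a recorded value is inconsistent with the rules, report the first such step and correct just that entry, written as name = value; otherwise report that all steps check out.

step 1, x = 14

1. x = 6 + (8) = 14, y = 1 + (-2) = -1 (the recorded entry deviates here)
First incorrect step: 1; the correct value is x = 14.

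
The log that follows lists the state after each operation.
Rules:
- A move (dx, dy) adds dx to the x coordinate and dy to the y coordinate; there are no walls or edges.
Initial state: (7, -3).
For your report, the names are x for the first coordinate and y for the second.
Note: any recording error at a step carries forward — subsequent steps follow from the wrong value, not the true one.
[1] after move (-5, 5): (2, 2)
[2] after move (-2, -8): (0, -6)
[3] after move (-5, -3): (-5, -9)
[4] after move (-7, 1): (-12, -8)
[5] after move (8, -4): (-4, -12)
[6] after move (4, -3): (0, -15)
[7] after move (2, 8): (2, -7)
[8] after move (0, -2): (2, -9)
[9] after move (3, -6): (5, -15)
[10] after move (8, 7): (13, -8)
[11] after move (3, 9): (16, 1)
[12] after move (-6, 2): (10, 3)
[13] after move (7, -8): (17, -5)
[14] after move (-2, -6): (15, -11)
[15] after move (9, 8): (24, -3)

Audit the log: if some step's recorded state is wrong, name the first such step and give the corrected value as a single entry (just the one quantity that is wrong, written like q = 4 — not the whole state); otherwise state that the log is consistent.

step 1: x = 7 + (-5) = 2, y = -3 + (5) = 2 -> checks out
step 2: x = 2 + (-2) = 0, y = 2 + (-8) = -6 -> exactly as logged
step 3: x = 0 + (-5) = -5, y = -6 + (-3) = -9 -> no discrepancy
step 4: x = -5 + (-7) = -12, y = -9 + (1) = -8 -> agrees with the log
step 5: x = -12 + (8) = -4, y = -8 + (-4) = -12 -> matches
step 6: x = -4 + (4) = 0, y = -12 + (-3) = -15 -> verified
step 7: x = 0 + (2) = 2, y = -15 + (8) = -7 -> checks out
step 8: x = 2 + (0) = 2, y = -7 + (-2) = -9 -> consistent with the log
step 9: x = 2 + (3) = 5, y = -9 + (-6) = -15 -> same as recorded
step 10: x = 5 + (8) = 13, y = -15 + (7) = -8 -> agrees with the log
step 11: x = 13 + (3) = 16, y = -8 + (9) = 1 -> same as recorded
step 12: x = 16 + (-6) = 10, y = 1 + (2) = 3 -> checks out
step 13: x = 10 + (7) = 17, y = 3 + (-8) = -5 -> verified
step 14: x = 17 + (-2) = 15, y = -5 + (-6) = -11 -> matches
step 15: x = 15 + (9) = 24, y = -11 + (8) = -3 -> verified
All steps check out; nothing to correct.

no error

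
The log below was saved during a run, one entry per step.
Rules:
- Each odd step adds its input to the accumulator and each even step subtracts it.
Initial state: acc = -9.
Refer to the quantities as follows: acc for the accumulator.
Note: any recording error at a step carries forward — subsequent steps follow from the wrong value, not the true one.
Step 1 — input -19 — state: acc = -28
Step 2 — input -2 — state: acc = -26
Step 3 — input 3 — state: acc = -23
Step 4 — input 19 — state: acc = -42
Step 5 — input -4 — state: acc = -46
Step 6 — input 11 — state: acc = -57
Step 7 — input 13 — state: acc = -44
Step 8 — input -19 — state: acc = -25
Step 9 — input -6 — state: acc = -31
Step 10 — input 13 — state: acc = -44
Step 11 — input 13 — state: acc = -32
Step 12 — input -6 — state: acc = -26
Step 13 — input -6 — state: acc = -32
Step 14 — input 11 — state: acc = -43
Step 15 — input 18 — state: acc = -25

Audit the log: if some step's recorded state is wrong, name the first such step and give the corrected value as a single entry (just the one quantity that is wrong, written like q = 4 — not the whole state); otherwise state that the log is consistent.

Recomputing the run from the initial state:
step 1: acc = -28
step 2: acc = -26
step 3: acc = -23
step 4: acc = -42
step 5: acc = -46
step 6: acc = -57
step 7: acc = -44
step 8: acc = -25
step 9: acc = -31
step 10: acc = -44
step 11: acc = -31
step 12: acc = -25
step 13: acc = -31
step 14: acc = -42
step 15: acc = -24
The first disagreement with the log is at step 11, where the value should be acc = -31.

step 11, acc = -31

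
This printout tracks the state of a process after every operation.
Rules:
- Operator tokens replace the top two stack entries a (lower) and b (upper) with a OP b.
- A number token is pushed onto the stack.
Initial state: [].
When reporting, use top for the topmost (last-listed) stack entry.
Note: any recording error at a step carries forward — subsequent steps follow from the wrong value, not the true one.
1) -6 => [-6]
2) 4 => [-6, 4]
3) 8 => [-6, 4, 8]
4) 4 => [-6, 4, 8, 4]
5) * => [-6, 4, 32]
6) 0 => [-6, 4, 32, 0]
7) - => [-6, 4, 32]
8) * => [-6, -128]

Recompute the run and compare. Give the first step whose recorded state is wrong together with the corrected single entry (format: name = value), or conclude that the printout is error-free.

step 8, top = 128

step 1: push -6: top = -6 -> agrees with the printout
step 2: push 4: top = 4 -> exactly as logged
step 3: push 8: top = 8 -> exactly as logged
step 4: push 4: top = 4 -> no discrepancy
step 5: 8 * 4 = 32 -> exactly as logged
step 6: push 0: top = 0 -> same as recorded
step 7: 32 - 0 = 32 -> exactly as logged
step 8: 4 * 32 = 128 -> the recorded entry deviates here
So the first discrepancy is step 8, where the right value is top = 128.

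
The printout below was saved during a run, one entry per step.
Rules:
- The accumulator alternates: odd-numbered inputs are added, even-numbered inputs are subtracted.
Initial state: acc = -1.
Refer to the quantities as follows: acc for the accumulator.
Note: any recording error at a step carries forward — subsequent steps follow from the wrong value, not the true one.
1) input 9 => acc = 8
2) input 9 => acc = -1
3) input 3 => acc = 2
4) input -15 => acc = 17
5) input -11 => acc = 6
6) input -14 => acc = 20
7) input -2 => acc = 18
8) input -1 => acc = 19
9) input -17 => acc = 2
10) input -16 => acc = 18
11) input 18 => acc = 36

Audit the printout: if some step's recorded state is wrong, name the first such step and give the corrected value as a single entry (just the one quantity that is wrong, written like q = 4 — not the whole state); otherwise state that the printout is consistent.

Recomputing the run from the initial state:
step 1: acc = 8
step 2: acc = -1
step 3: acc = 2
step 4: acc = 17
step 5: acc = 6
step 6: acc = 20
step 7: acc = 18
step 8: acc = 19
step 9: acc = 2
step 10: acc = 18
step 11: acc = 36
This matches the printout at every step.

no error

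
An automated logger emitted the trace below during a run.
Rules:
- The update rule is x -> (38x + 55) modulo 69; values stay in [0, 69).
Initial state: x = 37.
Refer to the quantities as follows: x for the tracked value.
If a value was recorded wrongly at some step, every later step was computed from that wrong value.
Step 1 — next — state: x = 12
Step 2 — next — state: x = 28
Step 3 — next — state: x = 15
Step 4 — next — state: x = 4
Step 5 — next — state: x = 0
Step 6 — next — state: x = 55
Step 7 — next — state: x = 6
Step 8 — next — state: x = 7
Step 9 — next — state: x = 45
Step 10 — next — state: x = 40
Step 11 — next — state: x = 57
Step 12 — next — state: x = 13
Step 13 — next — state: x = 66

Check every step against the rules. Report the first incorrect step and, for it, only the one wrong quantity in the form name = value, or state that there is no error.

no error

Recomputing the run from the initial state:
step 1: x = 12
step 2: x = 28
step 3: x = 15
step 4: x = 4
step 5: x = 0
step 6: x = 55
step 7: x = 6
step 8: x = 7
step 9: x = 45
step 10: x = 40
step 11: x = 57
step 12: x = 13
step 13: x = 66
This matches the trace at every step.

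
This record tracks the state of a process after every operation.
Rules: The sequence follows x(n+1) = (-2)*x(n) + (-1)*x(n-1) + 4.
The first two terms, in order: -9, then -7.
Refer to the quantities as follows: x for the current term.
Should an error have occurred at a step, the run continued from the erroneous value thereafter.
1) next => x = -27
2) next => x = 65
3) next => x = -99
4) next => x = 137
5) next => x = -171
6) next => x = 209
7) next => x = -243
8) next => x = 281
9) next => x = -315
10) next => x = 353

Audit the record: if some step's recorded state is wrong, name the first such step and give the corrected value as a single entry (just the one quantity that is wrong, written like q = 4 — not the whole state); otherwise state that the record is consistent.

step 1, x = 27

Step 1: x = -2*(-7) + (-1)*(-9) + (4) = 27 — not what was recorded.
The earliest wrong entry is at step 1: it should read x = 27.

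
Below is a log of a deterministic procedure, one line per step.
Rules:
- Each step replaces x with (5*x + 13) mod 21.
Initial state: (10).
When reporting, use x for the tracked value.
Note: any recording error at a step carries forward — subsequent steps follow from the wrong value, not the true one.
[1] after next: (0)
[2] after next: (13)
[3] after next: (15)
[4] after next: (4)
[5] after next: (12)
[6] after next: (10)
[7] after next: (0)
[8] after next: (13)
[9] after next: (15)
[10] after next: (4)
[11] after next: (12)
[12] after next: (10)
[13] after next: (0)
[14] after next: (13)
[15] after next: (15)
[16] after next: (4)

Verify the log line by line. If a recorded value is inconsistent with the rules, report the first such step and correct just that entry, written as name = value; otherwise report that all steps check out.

1. x = (5*10 + 13) mod 21 = 0 (consistent with the log)
2. x = (5*0 + 13) mod 21 = 13 (matches)
3. x = (5*13 + 13) mod 21 = 15 (agrees with the log)
4. x = (5*15 + 13) mod 21 = 4 (same as recorded)
5. x = (5*4 + 13) mod 21 = 12 (same as recorded)
6. x = (5*12 + 13) mod 21 = 10 (exactly as logged)
7. x = (5*10 + 13) mod 21 = 0 (confirmed correct)
8. x = (5*0 + 13) mod 21 = 13 (checks out)
9. x = (5*13 + 13) mod 21 = 15 (consistent with the log)
10. x = (5*15 + 13) mod 21 = 4 (exactly as logged)
11. x = (5*4 + 13) mod 21 = 12 (consistent with the log)
12. x = (5*12 + 13) mod 21 = 10 (checks out)
13. x = (5*10 + 13) mod 21 = 0 (confirmed correct)
14. x = (5*0 + 13) mod 21 = 13 (exactly as logged)
15. x = (5*13 + 13) mod 21 = 15 (same as recorded)
16. x = (5*15 + 13) mod 21 = 4 (exactly as logged)
Nothing is out of place; the run is error-free.

no error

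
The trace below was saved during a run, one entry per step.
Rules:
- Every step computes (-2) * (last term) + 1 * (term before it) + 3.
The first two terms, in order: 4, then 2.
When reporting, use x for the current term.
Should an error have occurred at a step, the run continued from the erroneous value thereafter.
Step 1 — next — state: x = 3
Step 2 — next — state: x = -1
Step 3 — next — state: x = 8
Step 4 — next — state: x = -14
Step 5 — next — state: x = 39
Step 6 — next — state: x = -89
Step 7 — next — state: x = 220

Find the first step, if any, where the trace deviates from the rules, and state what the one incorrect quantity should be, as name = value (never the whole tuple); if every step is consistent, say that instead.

no error

Recomputing the run from the initial state:
step 1: x = 3
step 2: x = -1
step 3: x = 8
step 4: x = -14
step 5: x = 39
step 6: x = -89
step 7: x = 220
This matches the trace at every step.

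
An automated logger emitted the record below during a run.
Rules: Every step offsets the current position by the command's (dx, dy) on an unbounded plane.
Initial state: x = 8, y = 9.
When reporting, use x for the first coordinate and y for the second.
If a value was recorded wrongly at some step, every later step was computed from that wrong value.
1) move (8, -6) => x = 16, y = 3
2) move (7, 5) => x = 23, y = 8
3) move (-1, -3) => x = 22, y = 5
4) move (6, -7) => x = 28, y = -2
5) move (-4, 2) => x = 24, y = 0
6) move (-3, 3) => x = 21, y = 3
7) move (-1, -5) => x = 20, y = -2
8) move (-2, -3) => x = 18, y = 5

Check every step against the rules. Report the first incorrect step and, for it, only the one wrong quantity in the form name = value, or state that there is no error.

step 8, y = -5

Step 1: x = 8 + (8) = 16, y = 9 + (-6) = 3 — confirmed correct.
Step 2: x = 16 + (7) = 23, y = 3 + (5) = 8 — agrees with the record.
Step 3: x = 23 + (-1) = 22, y = 8 + (-3) = 5 — exactly as logged.
Step 4: x = 22 + (6) = 28, y = 5 + (-7) = -2 — in agreement.
Step 5: x = 28 + (-4) = 24, y = -2 + (2) = 0 — matches.
Step 6: x = 24 + (-3) = 21, y = 0 + (3) = 3 — same as recorded.
Step 7: x = 21 + (-1) = 20, y = 3 + (-5) = -2 — verified.
Step 8: x = 20 + (-2) = 18, y = -2 + (-3) = -5 — not what was recorded.
That makes step 8 the first incorrect line — y = -5 is what it should show.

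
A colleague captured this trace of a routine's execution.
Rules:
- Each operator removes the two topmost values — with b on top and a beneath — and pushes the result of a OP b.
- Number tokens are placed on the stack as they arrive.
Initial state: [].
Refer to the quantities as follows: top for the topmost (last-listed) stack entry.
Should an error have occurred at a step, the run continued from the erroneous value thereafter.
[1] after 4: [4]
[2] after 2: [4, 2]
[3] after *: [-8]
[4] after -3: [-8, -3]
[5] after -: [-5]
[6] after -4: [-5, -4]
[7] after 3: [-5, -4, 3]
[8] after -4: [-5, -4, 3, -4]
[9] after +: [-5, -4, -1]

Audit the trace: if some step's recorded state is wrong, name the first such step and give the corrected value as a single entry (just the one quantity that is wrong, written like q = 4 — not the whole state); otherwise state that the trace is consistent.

step 3, top = 8

Recomputing the run from the initial state:
step 1: [4]
step 2: [4, 2]
step 3: [8]
step 4: [8, -3]
step 5: [11]
step 6: [11, -4]
step 7: [11, -4, 3]
step 8: [11, -4, 3, -4]
step 9: [11, -4, -1]
The first disagreement with the trace is at step 3, where the value should be top = 8.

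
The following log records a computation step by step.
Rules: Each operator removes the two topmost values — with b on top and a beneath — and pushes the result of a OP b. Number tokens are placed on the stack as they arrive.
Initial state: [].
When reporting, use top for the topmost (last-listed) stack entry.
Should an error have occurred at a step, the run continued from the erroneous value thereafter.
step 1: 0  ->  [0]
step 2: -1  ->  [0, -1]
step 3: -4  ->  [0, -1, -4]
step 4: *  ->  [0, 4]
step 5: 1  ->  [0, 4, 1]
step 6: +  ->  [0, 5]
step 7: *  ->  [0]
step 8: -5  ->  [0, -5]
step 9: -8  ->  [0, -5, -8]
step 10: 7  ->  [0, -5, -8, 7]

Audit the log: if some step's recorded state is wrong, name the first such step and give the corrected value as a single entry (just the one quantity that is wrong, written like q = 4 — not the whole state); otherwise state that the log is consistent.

Recomputing the run from the initial state:
step 1: [0]
step 2: [0, -1]
step 3: [0, -1, -4]
step 4: [0, 4]
step 5: [0, 4, 1]
step 6: [0, 5]
step 7: [0]
step 8: [0, -5]
step 9: [0, -5, -8]
step 10: [0, -5, -8, 7]
This matches the log at every step.

no error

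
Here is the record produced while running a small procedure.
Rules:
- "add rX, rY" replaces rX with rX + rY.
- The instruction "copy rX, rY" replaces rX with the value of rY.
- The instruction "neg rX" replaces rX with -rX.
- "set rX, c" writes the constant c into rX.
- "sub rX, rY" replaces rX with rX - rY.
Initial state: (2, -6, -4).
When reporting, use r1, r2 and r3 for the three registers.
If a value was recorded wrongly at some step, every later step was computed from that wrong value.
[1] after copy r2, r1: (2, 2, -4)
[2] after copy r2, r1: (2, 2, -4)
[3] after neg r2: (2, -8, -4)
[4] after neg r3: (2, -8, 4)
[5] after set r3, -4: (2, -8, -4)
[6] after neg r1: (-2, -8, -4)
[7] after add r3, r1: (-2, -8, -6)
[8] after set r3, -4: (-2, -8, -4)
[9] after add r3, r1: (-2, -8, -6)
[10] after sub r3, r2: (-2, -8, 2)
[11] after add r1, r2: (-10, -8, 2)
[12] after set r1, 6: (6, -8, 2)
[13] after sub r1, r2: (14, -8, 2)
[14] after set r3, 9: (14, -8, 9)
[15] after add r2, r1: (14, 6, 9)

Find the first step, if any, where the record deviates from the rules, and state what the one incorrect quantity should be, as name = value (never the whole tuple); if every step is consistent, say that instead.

step 3, r2 = -2

Recomputing the run from the initial state:
step 1: r1 = 2, r2 = 2, r3 = -4
step 2: r1 = 2, r2 = 2, r3 = -4
step 3: r1 = 2, r2 = -2, r3 = -4
step 4: r1 = 2, r2 = -2, r3 = 4
step 5: r1 = 2, r2 = -2, r3 = -4
step 6: r1 = -2, r2 = -2, r3 = -4
step 7: r1 = -2, r2 = -2, r3 = -6
step 8: r1 = -2, r2 = -2, r3 = -4
step 9: r1 = -2, r2 = -2, r3 = -6
step 10: r1 = -2, r2 = -2, r3 = -4
step 11: r1 = -4, r2 = -2, r3 = -4
step 12: r1 = 6, r2 = -2, r3 = -4
step 13: r1 = 8, r2 = -2, r3 = -4
step 14: r1 = 8, r2 = -2, r3 = 9
step 15: r1 = 8, r2 = 6, r3 = 9
The first disagreement with the record is at step 3, where the value should be r2 = -2.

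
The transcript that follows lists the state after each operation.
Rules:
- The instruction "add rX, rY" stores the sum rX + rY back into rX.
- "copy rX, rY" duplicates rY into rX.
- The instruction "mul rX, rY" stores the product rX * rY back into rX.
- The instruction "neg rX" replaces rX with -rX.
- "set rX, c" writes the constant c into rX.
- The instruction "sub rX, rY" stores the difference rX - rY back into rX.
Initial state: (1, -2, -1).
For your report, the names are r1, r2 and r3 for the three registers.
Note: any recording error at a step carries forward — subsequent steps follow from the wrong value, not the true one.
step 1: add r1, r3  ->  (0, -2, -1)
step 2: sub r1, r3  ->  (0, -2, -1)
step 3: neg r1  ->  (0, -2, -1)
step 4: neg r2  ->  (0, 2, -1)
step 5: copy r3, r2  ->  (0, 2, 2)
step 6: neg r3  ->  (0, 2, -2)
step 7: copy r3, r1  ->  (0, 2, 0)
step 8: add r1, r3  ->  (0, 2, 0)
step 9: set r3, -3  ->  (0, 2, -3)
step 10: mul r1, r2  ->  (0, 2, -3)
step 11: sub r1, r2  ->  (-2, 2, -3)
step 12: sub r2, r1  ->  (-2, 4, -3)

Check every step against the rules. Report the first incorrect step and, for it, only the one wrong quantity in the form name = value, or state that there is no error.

step 2, r1 = 1

1. r1 = 1 + -1 = 0 (no discrepancy)
2. r1 = 0 - -1 = 1 (the recorded entry deviates here)
The earliest wrong entry is at step 2: it should read r1 = 1.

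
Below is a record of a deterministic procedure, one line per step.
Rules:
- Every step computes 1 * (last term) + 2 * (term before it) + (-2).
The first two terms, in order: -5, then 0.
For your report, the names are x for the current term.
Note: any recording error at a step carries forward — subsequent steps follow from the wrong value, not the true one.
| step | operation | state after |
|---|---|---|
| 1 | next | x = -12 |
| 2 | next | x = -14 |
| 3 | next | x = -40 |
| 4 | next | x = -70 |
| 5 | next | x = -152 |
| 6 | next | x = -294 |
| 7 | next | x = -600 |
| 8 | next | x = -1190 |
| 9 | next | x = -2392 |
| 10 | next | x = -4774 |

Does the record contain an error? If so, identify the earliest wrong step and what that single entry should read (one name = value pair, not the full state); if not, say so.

no error

Recomputing the run from the initial state:
step 1: x = -12
step 2: x = -14
step 3: x = -40
step 4: x = -70
step 5: x = -152
step 6: x = -294
step 7: x = -600
step 8: x = -1190
step 9: x = -2392
step 10: x = -4774
This matches the record at every step.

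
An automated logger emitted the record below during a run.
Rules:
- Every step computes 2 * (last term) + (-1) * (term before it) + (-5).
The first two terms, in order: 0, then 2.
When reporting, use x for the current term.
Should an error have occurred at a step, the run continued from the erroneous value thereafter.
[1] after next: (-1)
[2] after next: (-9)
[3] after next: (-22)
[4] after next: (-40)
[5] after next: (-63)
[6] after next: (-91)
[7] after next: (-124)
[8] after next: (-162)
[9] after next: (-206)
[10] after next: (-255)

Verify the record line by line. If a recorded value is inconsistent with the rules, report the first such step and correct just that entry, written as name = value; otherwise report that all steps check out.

step 9, x = -205

Recomputing the run from the initial state:
step 1: x = -1
step 2: x = -9
step 3: x = -22
step 4: x = -40
step 5: x = -63
step 6: x = -91
step 7: x = -124
step 8: x = -162
step 9: x = -205
step 10: x = -253
The first disagreement with the record is at step 9, where the value should be x = -205.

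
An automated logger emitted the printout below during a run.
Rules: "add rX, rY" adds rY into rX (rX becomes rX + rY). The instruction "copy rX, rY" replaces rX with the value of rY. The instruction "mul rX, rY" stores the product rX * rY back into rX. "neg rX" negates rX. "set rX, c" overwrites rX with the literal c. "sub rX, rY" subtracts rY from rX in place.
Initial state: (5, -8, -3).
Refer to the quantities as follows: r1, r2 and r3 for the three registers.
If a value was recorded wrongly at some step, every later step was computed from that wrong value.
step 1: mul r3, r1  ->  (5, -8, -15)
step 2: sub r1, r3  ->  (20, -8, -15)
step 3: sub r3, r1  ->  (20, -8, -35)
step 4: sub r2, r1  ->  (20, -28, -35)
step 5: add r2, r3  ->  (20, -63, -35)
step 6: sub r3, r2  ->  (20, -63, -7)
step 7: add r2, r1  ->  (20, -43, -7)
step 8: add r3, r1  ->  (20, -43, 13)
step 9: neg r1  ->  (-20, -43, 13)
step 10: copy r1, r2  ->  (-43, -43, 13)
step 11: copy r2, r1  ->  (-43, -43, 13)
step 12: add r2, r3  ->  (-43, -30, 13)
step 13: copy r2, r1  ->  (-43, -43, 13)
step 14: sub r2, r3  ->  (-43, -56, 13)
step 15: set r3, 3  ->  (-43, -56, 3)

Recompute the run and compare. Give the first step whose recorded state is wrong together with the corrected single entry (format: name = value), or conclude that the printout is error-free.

step 6, r3 = 28

1. r3 = -3 * 5 = -15 (agrees with the printout)
2. r1 = 5 - -15 = 20 (verified)
3. r3 = -15 - 20 = -35 (confirmed correct)
4. r2 = -8 - 20 = -28 (same as recorded)
5. r2 = -28 + -35 = -63 (verified)
6. r3 = -35 - -63 = 28 (first mismatch against the printout)
Step 6 is the first one off; corrected, r3 = 28.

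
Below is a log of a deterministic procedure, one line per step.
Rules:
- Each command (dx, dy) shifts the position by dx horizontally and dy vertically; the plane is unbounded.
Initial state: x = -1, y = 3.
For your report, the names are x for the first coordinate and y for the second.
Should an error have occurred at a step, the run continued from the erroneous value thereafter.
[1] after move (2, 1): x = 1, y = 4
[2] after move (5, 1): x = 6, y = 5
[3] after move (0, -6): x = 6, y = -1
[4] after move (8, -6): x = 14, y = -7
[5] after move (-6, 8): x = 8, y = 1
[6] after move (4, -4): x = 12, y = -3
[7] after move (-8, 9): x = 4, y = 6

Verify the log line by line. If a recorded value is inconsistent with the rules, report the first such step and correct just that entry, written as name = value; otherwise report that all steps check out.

no error

step 1: x = -1 + (2) = 1, y = 3 + (1) = 4 -> in agreement
step 2: x = 1 + (5) = 6, y = 4 + (1) = 5 -> verified
step 3: x = 6 + (0) = 6, y = 5 + (-6) = -1 -> same as recorded
step 4: x = 6 + (8) = 14, y = -1 + (-6) = -7 -> agrees with the log
step 5: x = 14 + (-6) = 8, y = -7 + (8) = 1 -> checks out
step 6: x = 8 + (4) = 12, y = 1 + (-4) = -3 -> agrees with the log
step 7: x = 12 + (-8) = 4, y = -3 + (9) = 6 -> same as recorded
No step deviates from the rules.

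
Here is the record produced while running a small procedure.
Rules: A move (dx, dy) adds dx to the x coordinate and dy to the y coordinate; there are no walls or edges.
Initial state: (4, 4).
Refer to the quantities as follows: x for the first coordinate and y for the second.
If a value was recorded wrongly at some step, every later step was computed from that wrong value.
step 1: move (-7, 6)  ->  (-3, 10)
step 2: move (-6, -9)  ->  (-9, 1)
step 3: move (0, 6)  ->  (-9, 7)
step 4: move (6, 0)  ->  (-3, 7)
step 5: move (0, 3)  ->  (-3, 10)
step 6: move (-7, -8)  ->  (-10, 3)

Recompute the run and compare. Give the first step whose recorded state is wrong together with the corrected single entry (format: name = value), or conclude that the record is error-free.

step 6, y = 2

Recomputing the run from the initial state:
step 1: x = -3, y = 10
step 2: x = -9, y = 1
step 3: x = -9, y = 7
step 4: x = -3, y = 7
step 5: x = -3, y = 10
step 6: x = -10, y = 2
The first disagreement with the record is at step 6, where the value should be y = 2.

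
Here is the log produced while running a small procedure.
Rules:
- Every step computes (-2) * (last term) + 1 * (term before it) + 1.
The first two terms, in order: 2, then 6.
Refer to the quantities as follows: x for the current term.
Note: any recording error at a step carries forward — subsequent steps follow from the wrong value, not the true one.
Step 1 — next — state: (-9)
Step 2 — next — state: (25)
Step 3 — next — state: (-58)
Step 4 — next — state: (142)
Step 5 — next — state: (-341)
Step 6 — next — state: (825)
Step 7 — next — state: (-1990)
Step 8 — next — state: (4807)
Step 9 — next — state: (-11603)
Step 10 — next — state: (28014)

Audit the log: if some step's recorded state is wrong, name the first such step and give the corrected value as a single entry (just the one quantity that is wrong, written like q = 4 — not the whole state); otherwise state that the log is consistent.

step 1: x = -2*(6) + (1)*(2) + (1) = -9 -> agrees with the log
step 2: x = -2*(-9) + (1)*(6) + (1) = 25 -> verified
step 3: x = -2*(25) + (1)*(-9) + (1) = -58 -> confirmed correct
step 4: x = -2*(-58) + (1)*(25) + (1) = 142 -> exactly as logged
step 5: x = -2*(142) + (1)*(-58) + (1) = -341 -> consistent with the log
step 6: x = -2*(-341) + (1)*(142) + (1) = 825 -> consistent with the log
step 7: x = -2*(825) + (1)*(-341) + (1) = -1990 -> consistent with the log
step 8: x = -2*(-1990) + (1)*(825) + (1) = 4806 -> this is not what the log shows
The audit stops at step 8: the recorded entry is wrong and should be x = 4806.

step 8, x = 4806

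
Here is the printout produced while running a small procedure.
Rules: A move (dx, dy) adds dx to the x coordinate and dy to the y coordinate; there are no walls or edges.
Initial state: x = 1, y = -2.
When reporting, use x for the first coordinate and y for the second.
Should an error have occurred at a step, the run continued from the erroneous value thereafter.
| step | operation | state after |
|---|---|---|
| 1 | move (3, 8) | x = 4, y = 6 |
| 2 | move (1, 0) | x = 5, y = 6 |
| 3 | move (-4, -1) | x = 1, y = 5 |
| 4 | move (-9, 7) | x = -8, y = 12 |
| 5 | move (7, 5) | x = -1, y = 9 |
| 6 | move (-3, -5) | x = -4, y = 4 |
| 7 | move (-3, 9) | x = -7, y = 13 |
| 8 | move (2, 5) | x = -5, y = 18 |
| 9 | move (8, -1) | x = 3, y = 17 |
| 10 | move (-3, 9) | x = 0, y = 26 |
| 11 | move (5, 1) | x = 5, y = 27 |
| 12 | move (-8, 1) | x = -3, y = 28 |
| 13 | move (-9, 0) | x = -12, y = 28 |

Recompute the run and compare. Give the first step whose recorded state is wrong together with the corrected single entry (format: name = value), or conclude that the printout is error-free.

step 5, y = 17

Step 1: x = 1 + (3) = 4, y = -2 + (8) = 6 — no discrepancy.
Step 2: x = 4 + (1) = 5, y = 6 + (0) = 6 — agrees with the printout.
Step 3: x = 5 + (-4) = 1, y = 6 + (-1) = 5 — in agreement.
Step 4: x = 1 + (-9) = -8, y = 5 + (7) = 12 — confirmed correct.
Step 5: x = -8 + (7) = -1, y = 12 + (5) = 17 — the entry is off here.
Conclusion: step 5 carries the first error; the entry should be y = 17.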